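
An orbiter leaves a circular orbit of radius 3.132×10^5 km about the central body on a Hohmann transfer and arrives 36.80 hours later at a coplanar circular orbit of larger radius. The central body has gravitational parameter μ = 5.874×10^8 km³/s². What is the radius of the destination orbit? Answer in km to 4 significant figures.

Transfer time t = 36.80 hours = 1.3248×10^5 s, and t = π√(a_t³/μ).
So a_t = (μ t²/π²)^(1/3) = (5.874×10^8 × (1.3248×10^5)² / π²)^(1/3) = 1.0146×10^6 km.
Since a_t = (r₁ + r₂)/2, r₂ = 2a_t − r₁ = 2×1.0146×10^6 − 3.132×10^5 = 1.716×10^6 km.

r₂ = 1.716×10^6 km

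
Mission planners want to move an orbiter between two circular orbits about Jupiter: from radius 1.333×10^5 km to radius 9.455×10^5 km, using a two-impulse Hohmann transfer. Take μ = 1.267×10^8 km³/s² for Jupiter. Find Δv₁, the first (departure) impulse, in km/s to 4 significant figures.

Δv₁ = 9.988 km/s

The Hohmann ellipse has a_t = (r₁ + r₂)/2 = 5.394×10^5 km.
Circular speed at r = 1.333×10^5 km: v_c = √(μ/r) = 30.830 km/s.
Transfer-orbit speed at the same r (vis-viva, a = a_t): v_t = √[μ(2/r − 1/a_t)] = 40.818 km/s.
Δv₁ = |v_t − v_c| = |40.818 − 30.830| = 9.988 km/s.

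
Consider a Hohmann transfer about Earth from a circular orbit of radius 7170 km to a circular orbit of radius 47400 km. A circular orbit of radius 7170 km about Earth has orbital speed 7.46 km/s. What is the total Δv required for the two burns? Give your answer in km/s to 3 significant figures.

From the circular-orbit relation v² = μ/r at r = 7170 km: μ = v²r = (7.46)² × 7170 = 3.99022×10^5 km³/s².
Semi-major axis of the transfer orbit: a_t = (7170 + 47400)/2 = 27285 km.
Circular speed at r₁: v₁ = √(μ/r₁) = √(3.99022×10^5/7170) = 7.460 km/s.
On the transfer ellipse at r₁, vis-viva equation gives v_p = √[μ(2/r₁ − 1/a_t)] = 9.833 km/s.
First burn Δv₁ = |v_p − v₁| = 2.373 km/s.
Circular speed at r₂: v₂ = √(μ/r₂) = 2.901 km/s.
Transfer-orbit speed at r₂: v_a = √[μ(2/r₂ − 1/a_t)] = 1.487 km/s.
Second burn Δv₂ = |v₂ − v_a| = 1.414 km/s.
Total Δv = Δv₁ + Δv₂ = 3.787 km/s.

Δv = 3.79 km/s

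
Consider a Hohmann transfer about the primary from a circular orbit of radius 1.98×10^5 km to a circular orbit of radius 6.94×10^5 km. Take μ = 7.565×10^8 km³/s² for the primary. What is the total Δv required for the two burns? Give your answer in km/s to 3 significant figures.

Δv = 26.3 km/s

Transfer-ellipse semi-major axis a_t = (r₁ + r₂)/2 = (1.980×10^5 + 6.940×10^5)/2 = 4.460×10^5 km.
At r₁ the circular-orbit speed is v₁ = √(μ/r₁) = 61.812 km/s.
On the transfer ellipse at r₁, v² = μ(2/r − 1/a) gives v_p = √[μ(2/r₁ − 1/a_t)] = 77.105 km/s.
First burn Δv₁ = |v_p − v₁| = 15.29 km/s.
At r₂, v₂ = √(μ/r₂) = 33.02 km/s.
Transfer-orbit speed at r₂: v_a = √[μ(2/r₂ − 1/a_t)] = 22.00 km/s.
Second burn Δv₂ = |v₂ − v_a| = 11.02 km/s.
Δv = Δv₁ + Δv₂ = 15.29 + 11.02 = 26.31 km/s.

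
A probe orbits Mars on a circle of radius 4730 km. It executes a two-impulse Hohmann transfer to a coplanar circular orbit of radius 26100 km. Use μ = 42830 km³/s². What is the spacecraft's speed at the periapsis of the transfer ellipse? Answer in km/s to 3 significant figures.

Semi-major axis of the transfer orbit: a_t = (4730 + 26100)/2 = 15415 km.
The periapsis of the transfer ellipse is at r = 4730 km.
Applying v² = μ(2/r − 1/a_t): v = 3.916 km/s.

v = 3.92 km/s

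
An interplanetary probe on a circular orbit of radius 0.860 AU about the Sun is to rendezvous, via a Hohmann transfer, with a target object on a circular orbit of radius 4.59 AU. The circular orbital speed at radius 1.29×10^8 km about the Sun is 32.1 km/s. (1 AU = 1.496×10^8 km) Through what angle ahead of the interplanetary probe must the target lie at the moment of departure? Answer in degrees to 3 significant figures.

φ = 97.7°

From the circular-orbit relation v² = μ/r at r = 1.29×10^8 km: μ = v²r = (32.1)² × 1.29×10^8 = 1.32923×10^11 km³/s².
In km: r₁ = 0.860 × 1.496×10^8 = 1.28656×10^8 km; r₂ = 4.59 × 1.496×10^8 = 6.86664×10^8 km.
The Hohmann ellipse has a_t = (r₁ + r₂)/2 = 4.0766×10^8 km.
The half-period of the transfer ellipse is t = π√(a_t³/μ) = 7.0925×10^7 s.
Target angular speed ω₂ = √(μ/r₂³) = 2.0262×10^-8 rad/s.
Angle swept by the target during transfer: ω₂·t = 1.4371 rad = 82.34°.
Arrival is 180° from departure on the ellipse, so φ = 180° − 82.34° = 97.7°.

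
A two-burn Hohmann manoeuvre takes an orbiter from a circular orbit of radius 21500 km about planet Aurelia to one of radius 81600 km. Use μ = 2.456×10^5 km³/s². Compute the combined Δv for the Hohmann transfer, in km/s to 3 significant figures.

Δv = 1.49 km/s

The Hohmann ellipse has a_t = (r₁ + r₂)/2 = 51550 km.
Circular speed at r₁: v₁ = √(μ/r₁) = √(2.456×10^5/21500) = 3.3798 km/s.
Transfer-orbit speed at r₁ (vis-viva): v_p = √[μ(2/r₁ − 1/a_t)] = 4.2523 km/s.
First burn Δv₁ = |v_p − v₁| = 0.8725 km/s.
Circular speed at r₂: v₂ = √(μ/r₂) = 1.7349 km/s.
Transfer-orbit speed at r₂: v_a = √[μ(2/r₂ − 1/a_t)] = 1.1204 km/s.
Second burn Δv₂ = |v₂ − v_a| = 0.6145 km/s.
Total Δv = Δv₁ + Δv₂ = 1.487 km/s.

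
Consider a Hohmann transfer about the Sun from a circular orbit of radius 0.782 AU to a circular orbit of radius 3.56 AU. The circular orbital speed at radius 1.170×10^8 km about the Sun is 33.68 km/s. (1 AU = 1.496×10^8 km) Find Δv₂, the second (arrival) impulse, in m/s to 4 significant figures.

Δv₂ = 6312 m/s

From the circular-orbit relation v² = μ/r at r = 1.170×10^8 km: μ = v²r = (33.68)² × 1.170×10^8 = 1.32718×10^11 km³/s².
In km: r₁ = 0.782 × 1.496×10^8 = 1.169872×10^8 km; r₂ = 3.56 × 1.496×10^8 = 5.32576×10^8 km.
Semi-major axis of the transfer orbit: a_t = (1.169872×10^8 + 5.32576×10^8)/2 = 3.247816×10^8 km.
Circular speed at r = 5.32576×10^8 km: v_c = √(μ/r) = 15.786 km/s.
Transfer-orbit speed at the same r (vis-viva, a = a_t): v_t = √[μ(2/r − 1/a_t)] = 9.4743 km/s.
Δv₂ = |v_t − v_c| = |9.4743 − 15.786| = 6.312 km/s.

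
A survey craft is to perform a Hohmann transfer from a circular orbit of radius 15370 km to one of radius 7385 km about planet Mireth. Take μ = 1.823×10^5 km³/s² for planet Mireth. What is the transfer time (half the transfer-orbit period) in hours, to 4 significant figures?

t = 2.480 hours

The Hohmann ellipse has a_t = (r₁ + r₂)/2 = 11377.5 km.
Transfer time t = π√(a_t³/μ) = π√((11377.5)³ / 1.823×10^5) = 8929 s.
Converting: 8929 s ÷ 3600 s/hour = 2.480 hours.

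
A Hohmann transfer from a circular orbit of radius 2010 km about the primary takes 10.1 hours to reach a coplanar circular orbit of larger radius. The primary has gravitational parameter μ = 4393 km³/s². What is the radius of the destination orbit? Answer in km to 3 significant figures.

Transfer time t = 10.1 hours = 36360 s, and t = π√(a_t³/μ).
So a_t = (μ t²/π²)^(1/3) = (4393 × (36360)² / π²)^(1/3) = 8379.9 km.
Since a_t = (r₁ + r₂)/2, r₂ = 2a_t − r₁ = 2×8379.9 − 2010 = 14749.8 km.

r₂ = 14700 km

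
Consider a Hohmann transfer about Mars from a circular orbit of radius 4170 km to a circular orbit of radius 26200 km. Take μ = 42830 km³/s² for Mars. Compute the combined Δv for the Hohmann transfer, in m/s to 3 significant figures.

Δv = 1610 m/s

Semi-major axis of the transfer orbit: a_t = (4170 + 26200)/2 = 15185 km.
At r₁ the circular-orbit speed is v₁ = √(μ/r₁) = 3.20484 km/s.
On the transfer ellipse at r₁, vis-viva gives v_p = √[μ(2/r₁ − 1/a_t)] = 4.20968 km/s.
First burn Δv₁ = |v_p − v₁| = 1.0048 km/s.
Circular speed at r₂: v₂ = √(μ/r₂) = 1.278567 km/s.
Transfer-orbit speed at r₂: v_a = √[μ(2/r₂ − 1/a_t)] = 0.6700142 km/s.
Second burn Δv₂ = |v₂ − v_a| = 0.60855 km/s.
Δv = Δv₁ + Δv₂ = 1.0048 + 0.60855 = 1.613 km/s.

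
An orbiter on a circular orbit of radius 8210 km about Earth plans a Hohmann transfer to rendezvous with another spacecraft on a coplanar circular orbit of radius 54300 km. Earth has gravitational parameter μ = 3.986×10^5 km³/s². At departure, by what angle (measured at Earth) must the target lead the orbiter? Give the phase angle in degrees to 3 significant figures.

φ = 101°

The Hohmann ellipse has a_t = (r₁ + r₂)/2 = 31255 km.
Transfer time t = π√(a_t³/μ) = 27500 s.
The target's mean motion on its circular orbit is ω₂ = √(μ/r₂³) = 4.990×10^-5 rad/s.
Angle swept by the target during transfer: ω₂·t = 1.372 rad = 78.61°.
Arrival is 180° from departure on the ellipse, so φ = 180° − 78.61° = 101°.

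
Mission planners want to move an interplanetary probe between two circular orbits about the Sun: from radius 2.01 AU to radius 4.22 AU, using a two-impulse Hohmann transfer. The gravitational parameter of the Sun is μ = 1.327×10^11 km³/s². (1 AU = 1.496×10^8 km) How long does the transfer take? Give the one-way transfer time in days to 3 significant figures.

t = 1000 days

In km: r₁ = 2.01 × 1.496×10^8 = 3.00696×10^8 km; r₂ = 4.22 × 1.496×10^8 = 6.31312×10^8 km.
Semi-major axis of the transfer orbit: a_t = (3.00696×10^8 + 6.31312×10^8)/2 = 4.66004×10^8 km.
By Kepler's third law the transfer-orbit period is T = 2π√(a_t³/μ), so t = T/2 = 8.676×10^7 s.
Converting: 8.676×10^7 s ÷ 86400 s/day = 1000 days.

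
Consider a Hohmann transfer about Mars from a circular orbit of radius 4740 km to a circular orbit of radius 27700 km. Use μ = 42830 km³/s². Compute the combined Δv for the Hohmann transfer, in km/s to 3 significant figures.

Semi-major axis of the transfer orbit: a_t = (4740 + 27700)/2 = 16220 km.
At r₁ the circular-orbit speed is v₁ = √(μ/r₁) = 3.0060 km/s.
Transfer-orbit speed at r₁ (v² = μ(2/r − 1/a)): v_p = √[μ(2/r₁ − 1/a_t)] = 3.9283 km/s.
First burn Δv₁ = |v_p − v₁| = 0.9223 km/s.
At r₂, v₂ = √(μ/r₂) = 1.2435 km/s.
Transfer-orbit speed at r₂: v_a = √[μ(2/r₂ − 1/a_t)] = 0.67220 km/s.
Second burn Δv₂ = |v₂ − v_a| = 0.5713 km/s.
Δv = Δv₁ + Δv₂ = 0.9223 + 0.5713 = 1.494 km/s.

Δv = 1.49 km/s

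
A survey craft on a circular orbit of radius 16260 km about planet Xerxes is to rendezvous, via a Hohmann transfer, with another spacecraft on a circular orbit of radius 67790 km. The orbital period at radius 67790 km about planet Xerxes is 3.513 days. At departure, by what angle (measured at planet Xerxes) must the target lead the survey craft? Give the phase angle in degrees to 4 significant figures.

From Kepler's third law T² = 4π²r³/μ at r = 67790 km, T = 3.513 days = 3.513 × 86400 s = 3.035232×10^5 s: μ = 4π²r³/T² = 1.33497×10^5 km³/s².
The Hohmann ellipse has a_t = (r₁ + r₂)/2 = 42025 km.
Transfer time t = π√(a_t³/μ) = 74076 s.
The target's mean motion on its circular orbit is ω₂ = √(μ/r₂³) = 2.0701×10^-5 rad/s.
Angle swept by the target during transfer: ω₂·t = 1.5334 rad = 87.86°.
Arrival is 180° from departure on the ellipse, so φ = 180° − 87.86° = 92.14°.

φ = 92.14°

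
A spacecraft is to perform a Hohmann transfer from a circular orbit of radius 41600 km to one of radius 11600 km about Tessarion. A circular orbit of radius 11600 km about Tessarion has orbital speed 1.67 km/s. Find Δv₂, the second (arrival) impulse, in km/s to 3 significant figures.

From the circular-orbit relation v² = μ/r at r = 11600 km: μ = v²r = (1.67)² × 11600 = 32351.2 km³/s².
The Hohmann ellipse has a_t = (r₁ + r₂)/2 = 26600 km.
On the circular orbit at r = 11600 km, v_c = √(μ/r) = 1.6700 km/s.
Vis-viva on the transfer ellipse at r = 11600 km gives v_t = √[μ(2/r − 1/a_t)] = 2.0884 km/s.
Δv₂ = |v_t − v_c| = |2.0884 − 1.6700| = 0.4184 km/s.

Δv₂ = 0.418 km/s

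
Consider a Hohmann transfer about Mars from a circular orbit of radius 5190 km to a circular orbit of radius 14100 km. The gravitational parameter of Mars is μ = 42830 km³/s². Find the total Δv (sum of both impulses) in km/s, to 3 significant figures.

Semi-major axis of the transfer orbit: a_t = (5190 + 14100)/2 = 9645 km.
Circular speed at r₁: v₁ = √(μ/r₁) = √(42830/5190) = 2.8727 km/s.
Transfer-orbit speed at r₁ (vis-viva): v_p = √[μ(2/r₁ − 1/a_t)] = 3.4734 km/s.
First burn Δv₁ = |v_p − v₁| = 0.6007 km/s.
At r₂, v₂ = √(μ/r₂) = 1.7429 km/s.
Transfer-orbit speed at r₂: v_a = √[μ(2/r₂ − 1/a_t)] = 1.2785 km/s.
Second burn Δv₂ = |v₂ − v_a| = 0.4644 km/s.
Δv = Δv₁ + Δv₂ = 0.6007 + 0.4644 = 1.065 km/s.

Δv = 1.07 km/s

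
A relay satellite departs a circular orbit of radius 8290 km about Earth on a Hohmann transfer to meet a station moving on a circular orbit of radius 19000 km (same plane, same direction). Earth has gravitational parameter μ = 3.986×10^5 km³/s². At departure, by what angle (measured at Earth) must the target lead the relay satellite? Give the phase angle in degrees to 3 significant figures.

φ = 70.5°

Semi-major axis of the transfer orbit: a_t = (8290 + 19000)/2 = 13645 km.
The half-period of the transfer ellipse is t = π√(a_t³/μ) = 7931 s.
The target's mean motion on its circular orbit is ω₂ = √(μ/r₂³) = 2.411×10^-4 rad/s.
Angle swept by the target during transfer: ω₂·t = 1.912 rad = 109.5°.
Arrival is 180° from departure on the ellipse, so φ = 180° − 109.5° = 70.5°.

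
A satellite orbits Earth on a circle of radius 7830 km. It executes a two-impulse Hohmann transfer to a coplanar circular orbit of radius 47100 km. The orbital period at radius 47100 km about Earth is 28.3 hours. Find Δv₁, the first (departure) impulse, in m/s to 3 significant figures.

Δv₁ = 2210 m/s

From Kepler's third law T² = 4π²r³/μ at r = 47100 km, T = 28.3 hours = 28.3 × 3600 s = 1.0188×10^5 s: μ = 4π²r³/T² = 3.97415×10^5 km³/s².
The Hohmann ellipse has a_t = (r₁ + r₂)/2 = 27465 km.
Circular speed at r = 7830 km: v_c = √(μ/r) = 7.1243 km/s.
Transfer-orbit speed at the same r (vis-viva, a = a_t): v_t = √[μ(2/r − 1/a_t)] = 9.3296 km/s.
Δv₁ = |v_t − v_c| = |9.3296 − 7.1243| = 2.205 km/s.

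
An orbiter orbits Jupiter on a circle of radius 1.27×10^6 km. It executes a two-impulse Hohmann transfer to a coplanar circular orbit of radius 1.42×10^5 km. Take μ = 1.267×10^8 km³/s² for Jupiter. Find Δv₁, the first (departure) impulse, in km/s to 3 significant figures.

Semi-major axis of the transfer orbit: a_t = (1.270×10^6 + 1.420×10^5)/2 = 7.060×10^5 km.
On the circular orbit at r = 1.270×10^6 km, v_c = √(μ/r) = 9.988 km/s.
Transfer-orbit speed at the same r (vis-viva, a = a_t): v_t = √[μ(2/r − 1/a_t)] = 4.479 km/s.
Δv₁ = |v_t − v_c| = |4.479 − 9.988| = 5.509 km/s.

Δv₁ = 5.51 km/s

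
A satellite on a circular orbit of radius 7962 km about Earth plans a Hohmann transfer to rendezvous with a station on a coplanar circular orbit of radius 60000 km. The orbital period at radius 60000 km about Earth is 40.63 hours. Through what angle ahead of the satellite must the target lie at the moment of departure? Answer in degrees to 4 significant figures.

φ = 103.3°

From Kepler's third law T² = 4π²r³/μ at r = 60000 km, T = 40.63 hours = 40.63 × 3600 s = 1.46268×10^5 s: μ = 4π²r³/T² = 3.98579×10^5 km³/s².
Transfer-ellipse semi-major axis a_t = (r₁ + r₂)/2 = (7962 + 60000)/2 = 33981 km.
The half-period of the transfer ellipse is t = π√(a_t³/μ) = 31170 s.
The target's mean motion on its circular orbit is ω₂ = √(μ/r₂³) = 4.296×10^-5 rad/s.
Angle swept by the target during transfer: ω₂·t = 1.339 rad = 76.72°.
Arrival is 180° from departure on the ellipse, so φ = 180° − 76.72° = 103.3°.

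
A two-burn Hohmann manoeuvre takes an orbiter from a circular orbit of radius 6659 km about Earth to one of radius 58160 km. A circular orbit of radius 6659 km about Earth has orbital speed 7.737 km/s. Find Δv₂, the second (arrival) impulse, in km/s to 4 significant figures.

Δv₂ = 1.431 km/s

From the circular-orbit relation v² = μ/r at r = 6659 km: μ = v²r = (7.737)² × 6659 = 3.98616×10^5 km³/s².
Semi-major axis of the transfer orbit: a_t = (6659 + 58160)/2 = 32409.5 km.
Circular speed at r = 58160 km: v_c = √(μ/r) = 2.618 km/s.
Transfer-orbit speed at the same r (vis-viva, a = a_t): v_t = √[μ(2/r − 1/a_t)] = 1.187 km/s.
Δv₂ = |v_t − v_c| = |1.187 − 2.618| = 1.431 km/s.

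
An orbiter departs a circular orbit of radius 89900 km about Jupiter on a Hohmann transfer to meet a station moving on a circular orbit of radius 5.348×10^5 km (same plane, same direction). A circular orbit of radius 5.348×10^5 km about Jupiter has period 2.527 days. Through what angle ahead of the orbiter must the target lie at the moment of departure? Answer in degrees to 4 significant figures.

φ = 99.66°

From Kepler's third law T² = 4π²r³/μ at r = 5.348×10^5 km, T = 2.527 days = 2.527 × 86400 s = 2.183328×10^5 s: μ = 4π²r³/T² = 1.26676×10^8 km³/s².
Transfer-ellipse semi-major axis a_t = (r₁ + r₂)/2 = (89900 + 5.348×10^5)/2 = 3.1235×10^5 km.
The half-period of the transfer ellipse is t = π√(a_t³/μ) = 48726 s.
The target's mean motion on its circular orbit is ω₂ = √(μ/r₂³) = 2.8778×10^-5 rad/s.
Angle swept by the target during transfer: ω₂·t = 1.4022 rad = 80.34°.
The orbiter traverses 180° on the transfer ellipse, so the target must lead by 180° − 80.34° = 99.66°.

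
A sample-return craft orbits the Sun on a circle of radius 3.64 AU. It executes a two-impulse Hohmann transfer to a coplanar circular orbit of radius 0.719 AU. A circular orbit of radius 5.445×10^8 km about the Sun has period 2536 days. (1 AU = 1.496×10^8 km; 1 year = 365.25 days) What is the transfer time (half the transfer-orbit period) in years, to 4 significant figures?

t = 1.609 years

From Kepler's third law T² = 4π²r³/μ at r = 5.445×10^8 km, T = 2536 days = 2536 × 86400 s = 2.191104×10^8 s: μ = 4π²r³/T² = 1.32748×10^11 km³/s².
In km: r₁ = 3.64 × 1.496×10^8 = 5.44544×10^8 km; r₂ = 0.719 × 1.496×10^8 = 1.075624×10^8 km.
Transfer-ellipse semi-major axis a_t = (r₁ + r₂)/2 = (5.44544×10^8 + 1.075624×10^8)/2 = 3.260532×10^8 km.
By Kepler's third law the transfer-orbit period is T = 2π√(a_t³/μ), so t = T/2 = 5.077×10^7 s.
Converting: 5.077×10^7 s ÷ 3.15576×10^7 s/year (365.25 × 86400) = 1.609 years.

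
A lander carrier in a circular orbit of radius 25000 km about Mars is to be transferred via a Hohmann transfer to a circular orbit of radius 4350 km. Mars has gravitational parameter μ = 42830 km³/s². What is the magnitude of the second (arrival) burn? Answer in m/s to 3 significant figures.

Δv₂ = 958 m/s

Semi-major axis of the transfer orbit: a_t = (25000 + 4350)/2 = 14675 km.
On the circular orbit at r = 4350 km, v_c = √(μ/r) = 3.1378 km/s.
Vis-viva on the transfer ellipse at r = 4350 km gives v_t = √[μ(2/r − 1/a_t)] = 4.0955 km/s.
Δv₂ = |v_t − v_c| = |4.0955 − 3.1378| = 0.9577 km/s.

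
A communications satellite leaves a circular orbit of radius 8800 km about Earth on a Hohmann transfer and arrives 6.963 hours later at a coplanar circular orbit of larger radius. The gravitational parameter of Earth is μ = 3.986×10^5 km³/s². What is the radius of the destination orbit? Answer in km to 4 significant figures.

Transfer time t = 6.963 hours = 25066.8 s, and t = π√(a_t³/μ).
So a_t = (μ t²/π²)^(1/3) = (3.986×10^5 × (25066.8)² / π²)^(1/3) = 29386 km.
Since a_t = (r₁ + r₂)/2, r₂ = 2a_t − r₁ = 2×29386 − 8800 = 49972 km.

r₂ = 49970 km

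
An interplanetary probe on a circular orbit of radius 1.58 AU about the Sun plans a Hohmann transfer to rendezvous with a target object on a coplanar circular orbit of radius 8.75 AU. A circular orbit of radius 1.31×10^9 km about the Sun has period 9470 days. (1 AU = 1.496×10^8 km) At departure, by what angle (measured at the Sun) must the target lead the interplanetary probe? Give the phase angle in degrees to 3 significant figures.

φ = 98.4°

From Kepler's third law T² = 4π²r³/μ at r = 1.31×10^9 km, T = 9470 days = 9470 × 86400 s = 8.18208×10^8 s: μ = 4π²r³/T² = 1.32570×10^11 km³/s².
In km: r₁ = 1.58 × 1.496×10^8 = 2.36368×10^8 km; r₂ = 8.75 × 1.496×10^8 = 1.309×10^9 km.
The Hohmann ellipse has a_t = (r₁ + r₂)/2 = 7.72684×10^8 km.
Transfer time t = π√(a_t³/μ) = 1.8532314×10^8 s.
Target angular speed ω₂ = √(μ/r₂³) = 7.6880044×10^-9 rad/s.
Angle swept by the target during transfer: ω₂·t = 1.42477 rad = 81.63°.
Arrival is 180° from departure on the ellipse, so φ = 180° − 81.63° = 98.4°.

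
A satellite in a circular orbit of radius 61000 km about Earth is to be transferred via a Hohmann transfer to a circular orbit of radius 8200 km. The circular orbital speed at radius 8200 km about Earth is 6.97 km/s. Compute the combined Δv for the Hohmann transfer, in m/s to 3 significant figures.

From the circular-orbit relation v² = μ/r at r = 8200 km: μ = v²r = (6.97)² × 8200 = 3.98363×10^5 km³/s².
Semi-major axis of the transfer orbit: a_t = (61000 + 8200)/2 = 34600 km.
At r₁ the circular-orbit speed is v₁ = √(μ/r₁) = 2.555 km/s.
Transfer-orbit speed at r₁ (vis-viva): v_a = √[μ(2/r₁ − 1/a_t)] = 1.244 km/s.
First burn Δv₁ = |v_a − v₁| = 1.311 km/s.
Circular speed at r₂: v₂ = √(μ/r₂) = 6.970 km/s.
Transfer-orbit speed at r₂: v_p = √[μ(2/r₂ − 1/a_t)] = 9.255 km/s.
Second burn Δv₂ = |v₂ − v_p| = 2.285 km/s.
Δv = Δv₁ + Δv₂ = 1.311 + 2.285 = 3.596 km/s.

Δv = 3600 m/s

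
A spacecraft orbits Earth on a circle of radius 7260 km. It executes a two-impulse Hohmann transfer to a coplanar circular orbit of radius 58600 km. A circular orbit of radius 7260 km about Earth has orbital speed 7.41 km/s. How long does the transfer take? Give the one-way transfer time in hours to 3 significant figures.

t = 8.26 hours

From the circular-orbit relation v² = μ/r at r = 7260 km: μ = v²r = (7.41)² × 7260 = 3.98633×10^5 km³/s².
Transfer-ellipse semi-major axis a_t = (r₁ + r₂)/2 = (7260 + 58600)/2 = 32930 km.
Half the transfer-orbit period gives t = π√(a_t³/μ) = 29730 s.
Converting: 29730 s ÷ 3600 s/hour = 8.26 hours.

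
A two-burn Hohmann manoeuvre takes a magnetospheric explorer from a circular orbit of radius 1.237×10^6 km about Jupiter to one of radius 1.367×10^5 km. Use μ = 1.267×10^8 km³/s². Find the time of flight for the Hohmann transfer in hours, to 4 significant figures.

t = 44.13 hours

Transfer-ellipse semi-major axis a_t = (r₁ + r₂)/2 = (1.237×10^6 + 1.367×10^5)/2 = 6.8685×10^5 km.
Transfer time t = π√(a_t³/μ) = π√((6.8685×10^5)³ / 1.267×10^8) = 1.5887×10^5 s.
Converting: 1.5887×10^5 s ÷ 3600 s/hour = 44.13 hours.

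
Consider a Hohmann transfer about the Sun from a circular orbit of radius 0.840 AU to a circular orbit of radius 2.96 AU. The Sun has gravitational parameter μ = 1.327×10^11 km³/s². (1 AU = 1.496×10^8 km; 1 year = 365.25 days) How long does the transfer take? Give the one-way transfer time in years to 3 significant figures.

In km: r₁ = 0.840 × 1.496×10^8 = 1.25664×10^8 km; r₂ = 2.96 × 1.496×10^8 = 4.42816×10^8 km.
The Hohmann ellipse has a_t = (r₁ + r₂)/2 = 2.8424×10^8 km.
Transfer time t = π√(a_t³/μ) = π√((2.8424×10^8)³ / 1.327×10^11) = 4.133×10^7 s.
Converting: 4.133×10^7 s ÷ 3.15576×10^7 s/year (365.25 × 86400) = 1.31 years.

t = 1.31 years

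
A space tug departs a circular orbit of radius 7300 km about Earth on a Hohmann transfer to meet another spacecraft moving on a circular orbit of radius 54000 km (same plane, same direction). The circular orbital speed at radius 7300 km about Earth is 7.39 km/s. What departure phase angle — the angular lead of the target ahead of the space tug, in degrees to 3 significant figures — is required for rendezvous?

φ = 103°

From the circular-orbit relation v² = μ/r at r = 7300 km: μ = v²r = (7.39)² × 7300 = 3.98668×10^5 km³/s².
The Hohmann ellipse has a_t = (r₁ + r₂)/2 = 30650 km.
The half-period of the transfer ellipse is t = π√(a_t³/μ) = 26699 s.
The target's mean motion on its circular orbit is ω₂ = √(μ/r₂³) = 5.0317×10^-5 rad/s.
Angle swept by the target during transfer: ω₂·t = 1.3434 rad = 76.97°.
The space tug traverses 180° on the transfer ellipse, so the target must lead by 180° − 76.97° = 103°.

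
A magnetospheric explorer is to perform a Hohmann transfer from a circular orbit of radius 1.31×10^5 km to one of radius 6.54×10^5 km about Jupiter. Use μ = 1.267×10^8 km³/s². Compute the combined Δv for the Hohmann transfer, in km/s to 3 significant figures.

Transfer-ellipse semi-major axis a_t = (r₁ + r₂)/2 = (1.310×10^5 + 6.540×10^5)/2 = 3.925×10^5 km.
At r₁ the circular-orbit speed is v₁ = √(μ/r₁) = 31.099 km/s.
Transfer-orbit speed at r₁ (vis-viva): v_p = √[μ(2/r₁ − 1/a_t)] = 40.144 km/s.
First burn Δv₁ = |v_p − v₁| = 9.045 km/s.
Circular speed at r₂: v₂ = √(μ/r₂) = 13.919 km/s.
Transfer-orbit speed at r₂: v_a = √[μ(2/r₂ − 1/a_t)] = 8.0411 km/s.
Second burn Δv₂ = |v₂ − v_a| = 5.878 km/s.
Total Δv = Δv₁ + Δv₂ = 14.92 km/s.

Δv = 14.9 km/s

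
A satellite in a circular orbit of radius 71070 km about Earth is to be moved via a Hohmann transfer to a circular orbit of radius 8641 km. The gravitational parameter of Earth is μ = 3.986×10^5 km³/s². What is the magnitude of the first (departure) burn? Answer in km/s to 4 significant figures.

Δv₁ = 1.266 km/s

Transfer-ellipse semi-major axis a_t = (r₁ + r₂)/2 = (71070 + 8641)/2 = 39855.5 km.
Circular speed at r = 71070 km: v_c = √(μ/r) = 2.36824 km/s.
Transfer-orbit speed at the same r (vis-viva, a = a_t): v_t = √[μ(2/r − 1/a_t)] = 1.10272 km/s.
Δv₁ = |v_t − v_c| = |1.10272 − 2.36824| = 1.266 km/s.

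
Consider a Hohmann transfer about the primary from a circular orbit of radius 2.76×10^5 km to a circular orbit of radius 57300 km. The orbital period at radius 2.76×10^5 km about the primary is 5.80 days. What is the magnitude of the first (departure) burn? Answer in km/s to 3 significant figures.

Δv₁ = 1.43 km/s

From Kepler's third law T² = 4π²r³/μ at r = 2.76×10^5 km, T = 5.80 days = 5.80 × 86400 s = 5.0112×10^5 s: μ = 4π²r³/T² = 3.30524×10^6 km³/s².
The Hohmann ellipse has a_t = (r₁ + r₂)/2 = 1.6665×10^5 km.
Circular speed at r = 2.760×10^5 km: v_c = √(μ/r) = 3.4606 km/s.
Transfer-orbit speed at the same r (vis-viva, a = a_t): v_t = √[μ(2/r − 1/a_t)] = 2.0292 km/s.
Δv₁ = |v_t − v_c| = |2.0292 − 3.4606| = 1.431 km/s.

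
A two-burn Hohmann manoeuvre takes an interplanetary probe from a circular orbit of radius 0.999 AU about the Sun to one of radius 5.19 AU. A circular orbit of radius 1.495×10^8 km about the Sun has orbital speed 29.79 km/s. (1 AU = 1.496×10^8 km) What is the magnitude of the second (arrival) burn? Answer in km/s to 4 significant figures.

Δv₂ = 5.645 km/s

From the circular-orbit relation v² = μ/r at r = 1.495×10^8 km: μ = v²r = (29.79)² × 1.495×10^8 = 1.32673×10^11 km³/s².
In km: r₁ = 0.999 × 1.496×10^8 = 1.494504×10^8 km; r₂ = 5.19 × 1.496×10^8 = 7.76424×10^8 km.
Semi-major axis of the transfer orbit: a_t = (1.494504×10^8 + 7.76424×10^8)/2 = 4.629372×10^8 km.
Circular speed at r = 7.76424×10^8 km: v_c = √(μ/r) = 13.072 km/s.
Transfer-orbit speed at the same r (vis-viva, a = a_t): v_t = √[μ(2/r − 1/a_t)] = 7.4273 km/s.
Δv₂ = |v_t − v_c| = |7.4273 − 13.072| = 5.645 km/s.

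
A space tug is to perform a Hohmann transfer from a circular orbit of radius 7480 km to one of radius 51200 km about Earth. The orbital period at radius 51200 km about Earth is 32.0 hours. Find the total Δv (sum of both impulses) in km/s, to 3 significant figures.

From Kepler's third law T² = 4π²r³/μ at r = 51200 km, T = 32.0 hours = 32.0 × 3600 s = 1.152×10^5 s: μ = 4π²r³/T² = 3.99268×10^5 km³/s².
Semi-major axis of the transfer orbit: a_t = (7480 + 51200)/2 = 29340 km.
At r₁ the circular-orbit speed is v₁ = √(μ/r₁) = 7.306 km/s.
Transfer-orbit speed at r₁ (v² = μ(2/r − 1/a)): v_p = √[μ(2/r₁ − 1/a_t)] = 9.651 km/s.
First burn Δv₁ = |v_p − v₁| = 2.345 km/s.
At r₂, v₂ = √(μ/r₂) = 2.793 km/s.
Transfer-orbit speed at r₂: v_a = √[μ(2/r₂ − 1/a_t)] = 1.410 km/s.
Second burn Δv₂ = |v₂ − v_a| = 1.383 km/s.
Total Δv = Δv₁ + Δv₂ = 3.728 km/s.

Δv = 3.73 km/s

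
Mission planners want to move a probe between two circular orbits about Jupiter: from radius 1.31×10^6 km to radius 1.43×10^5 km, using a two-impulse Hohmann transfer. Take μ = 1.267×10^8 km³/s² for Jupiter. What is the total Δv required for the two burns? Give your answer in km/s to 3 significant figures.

Semi-major axis of the transfer orbit: a_t = (1.310×10^6 + 1.430×10^5)/2 = 7.265×10^5 km.
Circular speed at r₁: v₁ = √(μ/r₁) = √(1.267×10^8/1.310×10^6) = 9.8345 km/s.
On the transfer ellipse at r₁, vis-viva equation gives v_a = √[μ(2/r₁ − 1/a_t)] = 4.3632 km/s.
First burn Δv₁ = |v_a − v₁| = 5.4713 km/s.
At r₂, v₂ = √(μ/r₂) = 29.766 km/s.
Transfer-orbit speed at r₂: v_p = √[μ(2/r₂ − 1/a_t)] = 39.970 km/s.
Second burn Δv₂ = |v₂ − v_p| = 10.204 km/s.
Δv = Δv₁ + Δv₂ = 5.4713 + 10.204 = 15.68 km/s.

Δv = 15.7 km/s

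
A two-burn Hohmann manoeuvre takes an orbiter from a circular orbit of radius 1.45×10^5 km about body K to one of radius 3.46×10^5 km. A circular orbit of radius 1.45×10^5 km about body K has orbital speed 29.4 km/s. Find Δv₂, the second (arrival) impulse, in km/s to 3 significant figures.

From the circular-orbit relation v² = μ/r at r = 1.45×10^5 km: μ = v²r = (29.4)² × 1.45×10^5 = 1.25332×10^8 km³/s².
Transfer-ellipse semi-major axis a_t = (r₁ + r₂)/2 = (1.450×10^5 + 3.460×10^5)/2 = 2.455×10^5 km.
On the circular orbit at r = 3.460×10^5 km, v_c = √(μ/r) = 19.03239 km/s.
Vis-viva on the transfer ellipse at r = 3.460×10^5 km gives v_t = √[μ(2/r − 1/a_t)] = 14.62687 km/s.
Δv₂ = |v_t − v_c| = |14.62687 − 19.03239| = 4.406 km/s.

Δv₂ = 4.41 km/s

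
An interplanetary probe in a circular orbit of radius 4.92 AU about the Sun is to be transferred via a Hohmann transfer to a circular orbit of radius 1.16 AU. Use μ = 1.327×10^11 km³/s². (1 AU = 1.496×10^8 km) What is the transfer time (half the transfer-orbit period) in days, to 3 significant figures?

In km: r₁ = 4.92 × 1.496×10^8 = 7.36032×10^8 km; r₂ = 1.16 × 1.496×10^8 = 1.73536×10^8 km.
Semi-major axis of the transfer orbit: a_t = (7.36032×10^8 + 1.73536×10^8)/2 = 4.54784×10^8 km.
By Kepler's third law the transfer-orbit period is T = 2π√(a_t³/μ), so t = T/2 = 8.364×10^7 s.
Converting: 8.364×10^7 s ÷ 86400 s/day = 968 days.

t = 968 days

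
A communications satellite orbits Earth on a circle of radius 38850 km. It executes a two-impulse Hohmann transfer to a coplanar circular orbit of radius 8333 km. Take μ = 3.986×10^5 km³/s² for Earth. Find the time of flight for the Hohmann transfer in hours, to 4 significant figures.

Semi-major axis of the transfer orbit: a_t = (38850 + 8333)/2 = 23591.5 km.
Transfer time t = π√(a_t³/μ) = π√((23591.5)³ / 3.986×10^5) = 18031 s.
Converting: 18031 s ÷ 3600 s/hour = 5.009 hours.

t = 5.009 hours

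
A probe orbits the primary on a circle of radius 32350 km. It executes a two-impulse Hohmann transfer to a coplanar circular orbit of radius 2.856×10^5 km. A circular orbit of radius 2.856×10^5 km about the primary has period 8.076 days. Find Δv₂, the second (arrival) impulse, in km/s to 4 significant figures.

Δv₂ = 1.412 km/s

From Kepler's third law T² = 4π²r³/μ at r = 2.856×10^5 km, T = 8.076 days = 8.076 × 86400 s = 6.977664×10^5 s: μ = 4π²r³/T² = 1.88892×10^6 km³/s².
Transfer-ellipse semi-major axis a_t = (r₁ + r₂)/2 = (32350 + 2.856×10^5)/2 = 1.58975×10^5 km.
Circular speed at r = 2.856×10^5 km: v_c = √(μ/r) = 2.572 km/s.
Transfer-orbit speed at the same r (vis-viva, a = a_t): v_t = √[μ(2/r − 1/a_t)] = 1.160 km/s.
Δv₂ = |v_t − v_c| = |1.160 − 2.572| = 1.412 km/s.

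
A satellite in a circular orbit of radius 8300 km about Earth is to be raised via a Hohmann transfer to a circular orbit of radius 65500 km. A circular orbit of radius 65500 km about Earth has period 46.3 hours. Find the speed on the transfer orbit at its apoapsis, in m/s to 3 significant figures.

From Kepler's third law T² = 4π²r³/μ at r = 65500 km, T = 46.3 hours = 46.3 × 3600 s = 1.6668×10^5 s: μ = 4π²r³/T² = 3.99316×10^5 km³/s².
Semi-major axis of the transfer orbit: a_t = (8300 + 65500)/2 = 36900 km.
At apoapsis, r = 65500 km.
Applying v² = μ(2/r − 1/a_t): v = 1.171 km/s.

v = 1170 m/s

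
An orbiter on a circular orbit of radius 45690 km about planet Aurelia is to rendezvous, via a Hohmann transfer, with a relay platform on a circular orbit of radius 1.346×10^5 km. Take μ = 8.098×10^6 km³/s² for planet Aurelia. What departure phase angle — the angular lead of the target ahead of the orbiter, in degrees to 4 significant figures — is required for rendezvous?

The Hohmann ellipse has a_t = (r₁ + r₂)/2 = 90145 km.
Transfer time t = π√(a_t³/μ) = 29879.5 s.
Target angular speed ω₂ = √(μ/r₂³) = 5.76264×10^-5 rad/s.
Angle swept by the target during transfer: ω₂·t = 1.7218 rad = 98.65°.
Arrival is 180° from departure on the ellipse, so φ = 180° − 98.65° = 81.35°.

φ = 81.35°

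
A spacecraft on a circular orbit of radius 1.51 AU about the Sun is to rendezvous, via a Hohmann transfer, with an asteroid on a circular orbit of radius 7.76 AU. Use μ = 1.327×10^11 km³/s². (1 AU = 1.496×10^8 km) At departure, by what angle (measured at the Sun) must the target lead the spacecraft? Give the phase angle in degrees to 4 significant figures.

In km: r₁ = 1.51 × 1.496×10^8 = 2.25896×10^8 km; r₂ = 7.76 × 1.496×10^8 = 1.160896×10^9 km.
Transfer-ellipse semi-major axis a_t = (r₁ + r₂)/2 = (2.25896×10^8 + 1.160896×10^9)/2 = 6.93396×10^8 km.
Transfer time t = π√(a_t³/μ) = 1.57466×10^8 s.
The target's mean motion on its circular orbit is ω₂ = √(μ/r₂³) = 9.20970×10^-9 rad/s.
Angle swept by the target during transfer: ω₂·t = 1.4502 rad = 83.09°.
The spacecraft traverses 180° on the transfer ellipse, so the target must lead by 180° − 83.09° = 96.91°.

φ = 96.91°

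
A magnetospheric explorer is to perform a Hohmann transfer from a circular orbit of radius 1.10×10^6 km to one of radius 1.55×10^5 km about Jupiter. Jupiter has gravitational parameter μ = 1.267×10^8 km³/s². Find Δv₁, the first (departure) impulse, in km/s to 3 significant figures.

Transfer-ellipse semi-major axis a_t = (r₁ + r₂)/2 = (1.100×10^6 + 1.550×10^5)/2 = 6.275×10^5 km.
Circular speed at r = 1.100×10^6 km: v_c = √(μ/r) = 10.732 km/s.
Transfer-orbit speed at the same r (vis-viva, a = a_t): v_t = √[μ(2/r − 1/a_t)] = 5.3340 km/s.
Δv₁ = |v_t − v_c| = |5.3340 − 10.732| = 5.398 km/s.

Δv₁ = 5.40 km/s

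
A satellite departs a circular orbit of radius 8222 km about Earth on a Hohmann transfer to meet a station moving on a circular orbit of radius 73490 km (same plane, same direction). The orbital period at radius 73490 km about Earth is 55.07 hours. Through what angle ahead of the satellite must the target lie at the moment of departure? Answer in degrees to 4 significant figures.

From Kepler's third law T² = 4π²r³/μ at r = 73490 km, T = 55.07 hours = 55.07 × 3600 s = 1.98252×10^5 s: μ = 4π²r³/T² = 3.98666×10^5 km³/s².
Transfer-ellipse semi-major axis a_t = (r₁ + r₂)/2 = (8222 + 73490)/2 = 40856 km.
Transfer time t = π√(a_t³/μ) = 41089 s.
Target angular speed ω₂ = √(μ/r₂³) = 3.1693×10^-5 rad/s.
Angle swept by the target during transfer: ω₂·t = 1.3022 rad = 74.61°.
The satellite traverses 180° on the transfer ellipse, so the target must lead by 180° − 74.61° = 105.4°.

φ = 105.4°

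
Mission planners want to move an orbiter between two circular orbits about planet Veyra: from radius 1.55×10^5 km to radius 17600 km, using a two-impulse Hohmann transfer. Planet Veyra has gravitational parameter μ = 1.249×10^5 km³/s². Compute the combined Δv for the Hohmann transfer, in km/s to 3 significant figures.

Δv = 1.40 km/s

The Hohmann ellipse has a_t = (r₁ + r₂)/2 = 86300 km.
At r₁ the circular-orbit speed is v₁ = √(μ/r₁) = 0.897667 km/s.
Transfer-orbit speed at r₁ (vis-viva): v_a = √[μ(2/r₁ − 1/a_t)] = 0.405384 km/s.
First burn Δv₁ = |v_a − v₁| = 0.49228 km/s.
Circular speed at r₂: v₂ = √(μ/r₂) = 2.6639 km/s.
Transfer-orbit speed at r₂: v_p = √[μ(2/r₂ − 1/a_t)] = 3.5701 km/s.
Second burn Δv₂ = |v₂ − v_p| = 0.90620 km/s.
Total Δv = Δv₁ + Δv₂ = 1.398 km/s.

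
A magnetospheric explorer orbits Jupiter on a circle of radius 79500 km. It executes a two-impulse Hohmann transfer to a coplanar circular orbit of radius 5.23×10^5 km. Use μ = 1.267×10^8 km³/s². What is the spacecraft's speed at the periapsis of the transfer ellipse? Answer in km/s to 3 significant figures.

v = 52.6 km/s

Semi-major axis of the transfer orbit: a_t = (79500 + 5.230×10^5)/2 = 3.0125×10^5 km.
At periapsis, r = 79500 km.
Applying v² = μ(2/r − 1/a_t): v = 52.60 km/s.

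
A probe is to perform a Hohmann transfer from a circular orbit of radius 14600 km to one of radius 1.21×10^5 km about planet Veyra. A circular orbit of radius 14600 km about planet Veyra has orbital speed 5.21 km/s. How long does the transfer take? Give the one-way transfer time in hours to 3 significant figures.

From the circular-orbit relation v² = μ/r at r = 14600 km: μ = v²r = (5.21)² × 14600 = 3.96304×10^5 km³/s².
Semi-major axis of the transfer orbit: a_t = (14600 + 1.210×10^5)/2 = 67800 km.
Transfer time t = π√(a_t³/μ) = π√((67800)³ / 3.96304×10^5) = 88100 s.
Converting: 88100 s ÷ 3600 s/hour = 24.5 hours.

t = 24.5 hours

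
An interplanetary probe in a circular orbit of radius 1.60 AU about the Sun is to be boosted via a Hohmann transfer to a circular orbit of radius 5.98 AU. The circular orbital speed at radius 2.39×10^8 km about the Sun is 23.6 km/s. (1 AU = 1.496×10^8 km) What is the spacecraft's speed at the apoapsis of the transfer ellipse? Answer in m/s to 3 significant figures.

From the circular-orbit relation v² = μ/r at r = 2.39×10^8 km: μ = v²r = (23.6)² × 2.39×10^8 = 1.33113×10^11 km³/s².
In km: r₁ = 1.60 × 1.496×10^8 = 2.3936×10^8 km; r₂ = 5.98 × 1.496×10^8 = 8.94608×10^8 km.
Transfer-ellipse semi-major axis a_t = (r₁ + r₂)/2 = (2.3936×10^8 + 8.94608×10^8)/2 = 5.66984×10^8 km.
The apoapsis of the transfer ellipse is at r = 8.94608×10^8 km.
Vis-viva: v = √[μ(2/r − 1/a_t)] = √[1.33113×10^11 × (2/8.94608×10^8 − 1/5.66984×10^8)] = 7.926 km/s.

v = 7930 m/s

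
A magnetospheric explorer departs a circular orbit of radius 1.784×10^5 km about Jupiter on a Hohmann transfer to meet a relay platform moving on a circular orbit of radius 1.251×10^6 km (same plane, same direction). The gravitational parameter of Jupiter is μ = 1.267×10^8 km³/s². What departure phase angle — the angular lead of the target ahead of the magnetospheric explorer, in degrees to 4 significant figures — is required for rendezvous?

Transfer-ellipse semi-major axis a_t = (r₁ + r₂)/2 = (1.784×10^5 + 1.251×10^6)/2 = 7.147×10^5 km.
The half-period of the transfer ellipse is t = π√(a_t³/μ) = 1.6863×10^5 s.
The target's mean motion on its circular orbit is ω₂ = √(μ/r₂³) = 8.0446×10^-6 rad/s.
Angle swept by the target during transfer: ω₂·t = 1.3566 rad = 77.73°.
Arrival is 180° from departure on the ellipse, so φ = 180° − 77.73° = 102.3°.

φ = 102.3°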